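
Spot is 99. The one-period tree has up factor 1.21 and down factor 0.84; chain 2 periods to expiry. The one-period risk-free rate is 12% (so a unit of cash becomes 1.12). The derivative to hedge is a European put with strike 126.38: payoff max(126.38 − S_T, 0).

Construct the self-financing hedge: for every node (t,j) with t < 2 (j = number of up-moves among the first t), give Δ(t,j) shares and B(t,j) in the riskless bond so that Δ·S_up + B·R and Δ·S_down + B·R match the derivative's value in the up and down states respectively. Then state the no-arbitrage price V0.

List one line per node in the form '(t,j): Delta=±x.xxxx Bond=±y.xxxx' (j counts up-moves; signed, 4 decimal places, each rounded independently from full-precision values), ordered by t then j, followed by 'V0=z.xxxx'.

The replicating-portfolio and risk-neutral prices coincide; use p* = (1.12−0.84)/(1.21−0.84) = 0.7568 for the latter.
At expiry t=2: V(2,0)=56.5256, V(2,1)=25.7564, V(2,2)=0.0000
  t=1,j=0: stock 83.1600 → up 100.6236 (V=25.7564), down 69.8544 (V=56.5256). Price 29.6793; hedge Δ=-1.0000, bond B=112.8393.
  t=1,j=1: stock 119.7900 → up 144.9459 (V=0.0000), down 100.6236 (V=25.7564). Price 5.5938; hedge Δ=-0.5811, bond B=75.2057.
  t=0,j=0: stock 99.0000 → up 119.7900 (V=5.5938), down 83.1600 (V=29.6793). Price 10.2254; hedge Δ=-0.6575, bond B=75.3213.
Root portfolio cost Δ·99+B reproduces V0=10.2254.

(0,0): Delta=-0.6575 Bond=75.3213
(1,0): Delta=-1.0000 Bond=112.8393
(1,1): Delta=-0.5811 Bond=75.2057
V0=10.2254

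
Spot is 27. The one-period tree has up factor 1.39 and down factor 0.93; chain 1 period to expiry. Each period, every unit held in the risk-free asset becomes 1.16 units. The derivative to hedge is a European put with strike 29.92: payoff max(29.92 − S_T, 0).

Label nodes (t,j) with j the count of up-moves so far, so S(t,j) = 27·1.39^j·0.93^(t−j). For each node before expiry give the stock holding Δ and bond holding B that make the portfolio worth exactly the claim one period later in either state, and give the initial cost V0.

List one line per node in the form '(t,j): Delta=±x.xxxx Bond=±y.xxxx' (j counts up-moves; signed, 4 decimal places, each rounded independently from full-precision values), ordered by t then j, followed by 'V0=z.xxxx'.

No-arbitrage ⇒ martingale measure with p* = (R−d)/(u−d) = 0.5000.
At expiry t=1: V(1,0)=4.8100, V(1,1)=0.0000
  t=0,j=0: stock 27.0000 → up 37.5300 (V=0.0000), down 25.1100 (V=4.8100). Price 2.0733; hedge Δ=-0.3873, bond B=12.5298.
Each (Δ,B) replicates both successor values, so the strategy is self-financing and V0 is arbitrage-free.

(0,0): Delta=-0.3873 Bond=12.5298
V0=2.0733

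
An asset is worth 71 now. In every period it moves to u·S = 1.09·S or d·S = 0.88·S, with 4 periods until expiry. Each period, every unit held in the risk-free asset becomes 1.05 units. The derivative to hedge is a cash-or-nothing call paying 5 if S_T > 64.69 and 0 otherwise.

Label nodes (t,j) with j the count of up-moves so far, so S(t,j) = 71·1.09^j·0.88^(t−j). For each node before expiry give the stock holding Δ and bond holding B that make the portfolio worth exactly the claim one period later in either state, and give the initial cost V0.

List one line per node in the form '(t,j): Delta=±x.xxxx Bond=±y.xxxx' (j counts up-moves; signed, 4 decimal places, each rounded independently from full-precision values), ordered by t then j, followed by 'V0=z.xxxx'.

Since d<R<u, set p* = (R−d)/(u−d) = 0.8095; price each node as the discounted p*-expectation of its children.
At expiry t=4: V(4,0)=0.0000, V(4,1)=0.0000, V(4,2)=5.0000, V(4,3)=5.0000, V(4,4)=5.0000
(3,0): S=48.3845. Δ = (V_up−V_dn)/(S_up−S_dn) = (0.0000−0.0000)/(52.7391−42.5784) = 0.0000. V = [p*·0.0000 + (1−p*)·0.0000]/1.05 = 0.0000. B = V − Δ·S = 0.0000.
(3,1): S=59.9308. Δ = (V_up−V_dn)/(S_up−S_dn) = (5.0000−0.0000)/(65.3246−52.7391) = 0.3973. V = [p*·5.0000 + (1−p*)·0.0000]/1.05 = 3.8549. B = V − Δ·S = -19.9546.
(3,2): S=74.2325. Δ = (V_up−V_dn)/(S_up−S_dn) = (5.0000−5.0000)/(80.9134−65.3246) = 0.0000. V = [p*·5.0000 + (1−p*)·5.0000]/1.05 = 4.7619. B = V − Δ·S = 4.7619.
(3,3): S=91.9471. Δ = (V_up−V_dn)/(S_up−S_dn) = (5.0000−5.0000)/(100.2223−80.9134) = 0.0000. V = [p*·5.0000 + (1−p*)·5.0000]/1.05 = 4.7619. B = V − Δ·S = 4.7619.
(2,0): S=54.9824. Δ = (V_up−V_dn)/(S_up−S_dn) = (3.8549−0.0000)/(59.9308−48.3845) = 0.3339. V = [p*·3.8549 + (1−p*)·0.0000]/1.05 = 2.9720. B = V − Δ·S = -15.3845.
(2,1): S=68.1032. Δ = (V_up−V_dn)/(S_up−S_dn) = (4.7619−3.8549)/(74.2325−59.9308) = 0.0634. V = [p*·4.7619 + (1−p*)·3.8549]/1.05 = 4.3706. B = V − Δ·S = 0.0514.
(2,2): S=84.3551. Δ = (V_up−V_dn)/(S_up−S_dn) = (4.7619−4.7619)/(91.9471−74.2325) = 0.0000. V = [p*·4.7619 + (1−p*)·4.7619]/1.05 = 4.5351. B = V − Δ·S = 4.5351.
(1,0): S=62.4800. Δ = (V_up−V_dn)/(S_up−S_dn) = (4.3706−2.9720)/(68.1032−54.9824) = 0.1066. V = [p*·4.3706 + (1−p*)·2.9720]/1.05 = 3.9088. B = V − Δ·S = -2.7512.
(1,1): S=77.3900. Δ = (V_up−V_dn)/(S_up−S_dn) = (4.5351−4.3706)/(84.3551−68.1032) = 0.0101. V = [p*·4.5351 + (1−p*)·4.3706]/1.05 = 4.2893. B = V − Δ·S = 3.5058.
(0,0): S=71.0000. Δ = (V_up−V_dn)/(S_up−S_dn) = (4.2893−3.9088)/(77.3900−62.4800) = 0.0255. V = [p*·4.2893 + (1−p*)·3.9088]/1.05 = 4.0160. B = V − Δ·S = 2.2038.
Each (Δ,B) replicates both successor values, so the strategy is self-financing and V0 is arbitrage-free.

(0,0): Delta=0.0255 Bond=2.2038
(1,0): Delta=0.1066 Bond=-2.7512
(1,1): Delta=0.0101 Bond=3.5058
(2,0): Delta=0.3339 Bond=-15.3845
(2,1): Delta=0.0634 Bond=0.0514
(2,2): Delta=0.0000 Bond=4.5351
(3,0): Delta=0.0000 Bond=0.0000
(3,1): Delta=0.3973 Bond=-19.9546
(3,2): Delta=0.0000 Bond=4.7619
(3,3): Delta=0.0000 Bond=4.7619
V0=4.0160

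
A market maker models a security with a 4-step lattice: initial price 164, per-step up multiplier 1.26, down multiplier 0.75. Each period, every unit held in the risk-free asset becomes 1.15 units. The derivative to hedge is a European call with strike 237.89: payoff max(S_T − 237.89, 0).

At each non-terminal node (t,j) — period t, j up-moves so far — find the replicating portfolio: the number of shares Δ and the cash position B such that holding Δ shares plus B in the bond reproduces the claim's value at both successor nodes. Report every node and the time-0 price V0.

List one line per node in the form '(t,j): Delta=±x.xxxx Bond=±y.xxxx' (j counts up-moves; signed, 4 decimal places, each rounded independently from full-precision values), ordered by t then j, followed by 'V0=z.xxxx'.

Since d<R<u, set p* = (R−d)/(u−d) = 0.7843; price each node as the discounted p*-expectation of its children.
Payoff layer (t=4): V(4,0)=0.0000, V(4,1)=0.0000, V(4,2)=0.0000, V(4,3)=8.1562, V(4,4)=175.4677
(3,0): S=69.1875. Δ = (V_up−V_dn)/(S_up−S_dn) = (0.0000−0.0000)/(87.1762−51.8906) = 0.0000. V = [p*·0.0000 + (1−p*)·0.0000]/1.15 = 0.0000. B = V − Δ·S = 0.0000.
(3,1): S=116.2350. Δ = (V_up−V_dn)/(S_up−S_dn) = (0.0000−0.0000)/(146.4561−87.1763) = 0.0000. V = [p*·0.0000 + (1−p*)·0.0000]/1.15 = 0.0000. B = V − Δ·S = 0.0000.
(3,2): S=195.2748. Δ = (V_up−V_dn)/(S_up−S_dn) = (8.1562−0.0000)/(246.0462−146.4561) = 0.0819. V = [p*·8.1562 + (1−p*)·0.0000]/1.15 = 5.5627. B = V − Δ·S = -10.4300.
(3,3): S=328.0617. Δ = (V_up−V_dn)/(S_up−S_dn) = (175.4677−8.1562)/(413.3577−246.0462) = 1.0000. V = [p*·175.4677 + (1−p*)·8.1562]/1.15 = 121.2008. B = V − Δ·S = -206.8609.
(2,0): S=92.2500. Δ = (V_up−V_dn)/(S_up−S_dn) = (0.0000−0.0000)/(116.2350−69.1875) = 0.0000. V = [p*·0.0000 + (1−p*)·0.0000]/1.15 = 0.0000. B = V − Δ·S = 0.0000.
(2,1): S=154.9800. Δ = (V_up−V_dn)/(S_up−S_dn) = (5.5627−0.0000)/(195.2748−116.2350) = 0.0704. V = [p*·5.5627 + (1−p*)·0.0000]/1.15 = 3.7938. B = V − Δ·S = -7.1134.
(2,2): S=260.3664. Δ = (V_up−V_dn)/(S_up−S_dn) = (121.2008−5.5627)/(328.0617−195.2748) = 0.8709. V = [p*·121.2008 + (1−p*)·5.5627]/1.15 = 83.7037. B = V − Δ·S = -143.0378.
(1,0): S=123.0000. Δ = (V_up−V_dn)/(S_up−S_dn) = (3.7938−0.0000)/(154.9800−92.2500) = 0.0605. V = [p*·3.7938 + (1−p*)·0.0000]/1.15 = 2.5874. B = V − Δ·S = -4.8514.
(1,1): S=206.6400. Δ = (V_up−V_dn)/(S_up−S_dn) = (83.7037−3.7938)/(260.3664−154.9800) = 0.7583. V = [p*·83.7037 + (1−p*)·3.7938]/1.15 = 57.7985. B = V − Δ·S = -98.8876.
(0,0): S=164.0000. Δ = (V_up−V_dn)/(S_up−S_dn) = (57.7985−2.5874)/(206.6400−123.0000) = 0.6601. V = [p*·57.7985 + (1−p*)·2.5874]/1.15 = 39.9045. B = V − Δ·S = -68.3524.
The time-0 hedge costs 39.9045, which is the no-arbitrage price.

(0,0): Delta=0.6601 Bond=-68.3524
(1,0): Delta=0.0605 Bond=-4.8514
(1,1): Delta=0.7583 Bond=-98.8876
(2,0): Delta=0.0000 Bond=0.0000
(2,1): Delta=0.0704 Bond=-7.1134
(2,2): Delta=0.8709 Bond=-143.0378
(3,0): Delta=0.0000 Bond=0.0000
(3,1): Delta=0.0000 Bond=0.0000
(3,2): Delta=0.0819 Bond=-10.4300
(3,3): Delta=1.0000 Bond=-206.8609
V0=39.9045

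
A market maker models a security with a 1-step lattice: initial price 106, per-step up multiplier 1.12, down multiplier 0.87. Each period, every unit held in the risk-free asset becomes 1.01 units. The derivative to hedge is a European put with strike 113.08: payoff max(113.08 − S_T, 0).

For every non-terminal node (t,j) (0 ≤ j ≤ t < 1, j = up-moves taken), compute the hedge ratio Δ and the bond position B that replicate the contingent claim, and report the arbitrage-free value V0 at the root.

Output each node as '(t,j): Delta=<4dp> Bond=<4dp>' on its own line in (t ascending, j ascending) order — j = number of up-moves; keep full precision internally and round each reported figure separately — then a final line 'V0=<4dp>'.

(0,0): Delta=-0.7872 Bond=92.5275
V0=9.0875

Under the risk-neutral measure, an up-move has probability p* = (R−d)/(u−d) = 0.5600 and values discount at R = 1.01.
Terminal values V(1,·): V(1,0)=20.8600, V(1,1)=0.0000
(0,0): S=106.0000. Δ = (V_up−V_dn)/(S_up−S_dn) = (0.0000−20.8600)/(118.7200−92.2200) = -0.7872. V = [p*·0.0000 + (1−p*)·20.8600]/1.01 = 9.0875. B = V − Δ·S = 92.5275.
Check: Δ(0,0)·S0 + B(0,0) = 9.0875 = V0.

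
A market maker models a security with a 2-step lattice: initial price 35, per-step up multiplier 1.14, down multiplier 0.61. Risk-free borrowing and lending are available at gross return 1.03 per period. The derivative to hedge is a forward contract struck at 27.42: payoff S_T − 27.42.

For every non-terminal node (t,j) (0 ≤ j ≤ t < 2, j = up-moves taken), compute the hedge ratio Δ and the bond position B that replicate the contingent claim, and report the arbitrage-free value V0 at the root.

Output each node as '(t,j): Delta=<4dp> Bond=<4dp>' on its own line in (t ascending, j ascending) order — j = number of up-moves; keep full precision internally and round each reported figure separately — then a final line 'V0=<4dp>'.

(0,0): Delta=1.0000 Bond=-25.8460
(1,0): Delta=1.0000 Bond=-26.6214
(1,1): Delta=1.0000 Bond=-26.6214
V0=9.1540

Since d<R<u, set p* = (R−d)/(u−d) = 0.7925; price each node as the discounted p*-expectation of its children.
At expiry t=2: V(2,0)=-14.3965, V(2,1)=-3.0810, V(2,2)=18.0660
  t=1,j=0: stock 21.3500 → up 24.3390 (V=-3.0810), down 13.0235 (V=-14.3965). Price -5.2714; hedge Δ=1.0000, bond B=-26.6214.
  t=1,j=1: stock 39.9000 → up 45.4860 (V=18.0660), down 24.3390 (V=-3.0810). Price 13.2786; hedge Δ=1.0000, bond B=-26.6214.
  t=0,j=0: stock 35.0000 → up 39.9000 (V=13.2786), down 21.3500 (V=-5.2714). Price 9.1540; hedge Δ=1.0000, bond B=-25.8460.
The time-0 hedge costs 9.1540, which is the no-arbitrage price.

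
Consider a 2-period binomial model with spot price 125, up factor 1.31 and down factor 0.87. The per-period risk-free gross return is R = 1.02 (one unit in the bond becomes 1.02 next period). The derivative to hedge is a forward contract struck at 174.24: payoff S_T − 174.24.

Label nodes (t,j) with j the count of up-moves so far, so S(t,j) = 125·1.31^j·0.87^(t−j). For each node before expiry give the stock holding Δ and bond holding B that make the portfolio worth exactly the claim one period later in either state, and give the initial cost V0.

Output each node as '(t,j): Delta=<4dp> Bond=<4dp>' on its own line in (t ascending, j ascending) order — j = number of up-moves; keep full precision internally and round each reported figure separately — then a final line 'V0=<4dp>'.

Since d<R<u, set p* = (R−d)/(u−d) = 0.3409; price each node as the discounted p*-expectation of its children.
Payoff layer (t=2): V(2,0)=-79.6275, V(2,1)=-31.7775, V(2,2)=40.2725
  t=1,j=0: stock 108.7500 → up 142.4625 (V=-31.7775), down 94.6125 (V=-79.6275). Price -62.0735; hedge Δ=1.0000, bond B=-170.8235.
  t=1,j=1: stock 163.7500 → up 214.5125 (V=40.2725), down 142.4625 (V=-31.7775). Price -7.0735; hedge Δ=1.0000, bond B=-170.8235.
  t=0,j=0: stock 125.0000 → up 163.7500 (V=-7.0735), down 108.7500 (V=-62.0735). Price -42.4740; hedge Δ=1.0000, bond B=-167.4740.
Check: Δ(0,0)·S0 + B(0,0) = -42.4740 = V0.

(0,0): Delta=1.0000 Bond=-167.4740
(1,0): Delta=1.0000 Bond=-170.8235
(1,1): Delta=1.0000 Bond=-170.8235
V0=-42.4740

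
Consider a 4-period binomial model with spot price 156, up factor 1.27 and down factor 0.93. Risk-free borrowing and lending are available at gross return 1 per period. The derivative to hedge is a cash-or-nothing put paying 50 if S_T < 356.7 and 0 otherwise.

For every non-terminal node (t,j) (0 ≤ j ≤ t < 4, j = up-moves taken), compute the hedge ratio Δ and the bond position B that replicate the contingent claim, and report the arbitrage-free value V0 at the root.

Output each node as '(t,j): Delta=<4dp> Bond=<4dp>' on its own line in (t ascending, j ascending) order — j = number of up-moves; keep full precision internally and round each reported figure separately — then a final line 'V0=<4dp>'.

Risk-neutral probability p* = (R−d)/(u−d) = (1−0.93)/(1.27−0.93) = 0.2059.
At expiry t=4: V(4,0)=50.0000, V(4,1)=50.0000, V(4,2)=50.0000, V(4,3)=50.0000, V(4,4)=0.0000
  t=3,j=0: stock 125.4797 → up 159.3592 (V=50.0000), down 116.6961 (V=50.0000). Price 50.0000; hedge Δ=0.0000, bond B=50.0000.
  t=3,j=1: stock 171.3540 → up 217.6196 (V=50.0000), down 159.3592 (V=50.0000). Price 50.0000; hedge Δ=0.0000, bond B=50.0000.
  t=3,j=2: stock 233.9995 → up 297.1794 (V=50.0000), down 217.6196 (V=50.0000). Price 50.0000; hedge Δ=0.0000, bond B=50.0000.
  t=3,j=3: stock 319.5477 → up 405.8256 (V=0.0000), down 297.1794 (V=50.0000). Price 39.7059; hedge Δ=-0.4602, bond B=186.7647.
  t=2,j=0: stock 134.9244 → up 171.3540 (V=50.0000), down 125.4797 (V=50.0000). Price 50.0000; hedge Δ=0.0000, bond B=50.0000.
  t=2,j=1: stock 184.2516 → up 233.9995 (V=50.0000), down 171.3540 (V=50.0000). Price 50.0000; hedge Δ=0.0000, bond B=50.0000.
  t=2,j=2: stock 251.6124 → up 319.5477 (V=39.7059), down 233.9995 (V=50.0000). Price 47.8806; hedge Δ=-0.1203, bond B=78.1574.
  t=1,j=0: stock 145.0800 → up 184.2516 (V=50.0000), down 134.9244 (V=50.0000). Price 50.0000; hedge Δ=0.0000, bond B=50.0000.
  t=1,j=1: stock 198.1200 → up 251.6124 (V=47.8806), down 184.2516 (V=50.0000). Price 49.5637; hedge Δ=-0.0315, bond B=55.7971.
  t=0,j=0: stock 156.0000 → up 198.1200 (V=49.5637), down 145.0800 (V=50.0000). Price 49.9102; hedge Δ=-0.0082, bond B=51.1935.
Each (Δ,B) replicates both successor values, so the strategy is self-financing and V0 is arbitrage-free.

(0,0): Delta=-0.0082 Bond=51.1935
(1,0): Delta=0.0000 Bond=50.0000
(1,1): Delta=-0.0315 Bond=55.7971
(2,0): Delta=0.0000 Bond=50.0000
(2,1): Delta=0.0000 Bond=50.0000
(2,2): Delta=-0.1203 Bond=78.1574
(3,0): Delta=0.0000 Bond=50.0000
(3,1): Delta=0.0000 Bond=50.0000
(3,2): Delta=0.0000 Bond=50.0000
(3,3): Delta=-0.4602 Bond=186.7647
V0=49.9102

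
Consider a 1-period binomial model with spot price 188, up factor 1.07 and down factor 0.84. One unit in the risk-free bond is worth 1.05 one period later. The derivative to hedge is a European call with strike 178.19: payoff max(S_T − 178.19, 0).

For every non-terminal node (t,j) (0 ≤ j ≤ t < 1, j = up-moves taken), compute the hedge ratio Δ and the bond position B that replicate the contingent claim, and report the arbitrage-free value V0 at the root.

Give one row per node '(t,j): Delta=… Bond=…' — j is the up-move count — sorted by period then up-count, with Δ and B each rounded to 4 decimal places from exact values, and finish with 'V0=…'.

The replicating-portfolio and risk-neutral prices coincide; use p* = (1.05−0.84)/(1.07−0.84) = 0.9130 for the latter.
Terminal payoffs: V(1,0)=0.0000, V(1,1)=22.9700
(0,0): S=188.0000. Δ = (V_up−V_dn)/(S_up−S_dn) = (22.9700−0.0000)/(201.1600−157.9200) = 0.5312. V = [p*·22.9700 + (1−p*)·0.0000]/1.05 = 19.9739. B = V − Δ·S = -79.8957.
Root portfolio cost Δ·188+B reproduces V0=19.9739.

(0,0): Delta=0.5312 Bond=-79.8957
V0=19.9739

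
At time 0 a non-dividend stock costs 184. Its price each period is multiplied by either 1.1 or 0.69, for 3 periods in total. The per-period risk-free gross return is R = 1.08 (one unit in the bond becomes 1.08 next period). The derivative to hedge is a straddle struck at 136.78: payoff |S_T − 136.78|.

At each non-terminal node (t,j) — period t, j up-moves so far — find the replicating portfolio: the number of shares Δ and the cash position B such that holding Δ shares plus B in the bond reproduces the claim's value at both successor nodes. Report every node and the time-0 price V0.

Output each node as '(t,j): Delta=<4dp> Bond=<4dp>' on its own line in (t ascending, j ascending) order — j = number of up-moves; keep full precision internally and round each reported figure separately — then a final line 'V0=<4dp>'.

(0,0): Delta=0.9128 Bond=-92.0867
(1,0): Delta=-0.4301 Bond=71.0381
(1,1): Delta=0.9560 Bond=-108.1968
(2,0): Delta=-1.0000 Bond=126.6481
(2,1): Delta=-0.4117 Bond=74.1608
(2,2): Delta=1.0000 Bond=-126.6481
V0=75.8694

Under the risk-neutral measure, an up-move has probability p* = (R−d)/(u−d) = 0.9512 and values discount at R = 1.08.
Payoff layer (t=3): V(3,0)=76.3343, V(3,1)=40.4174, V(3,2)=16.8416, V(3,3)=108.1240
Node (2,0) S=87.6024: V=(p*·40.4174+(1−p*)·76.3343)/1.08=39.0457; Δ=(40.4174−76.3343)/(96.3626−60.4457)=-1.0000; B=V−Δ·S=126.6481
Node (2,1) S=139.6560: V=(p*·16.8416+(1−p*)·40.4174)/1.08=16.6589; Δ=(16.8416−40.4174)/(153.6216−96.3626)=-0.4117; B=V−Δ·S=74.1608
Node (2,2) S=222.6400: V=(p*·108.1240+(1−p*)·16.8416)/1.08=95.9919; Δ=(108.1240−16.8416)/(244.9040−153.6216)=1.0000; B=V−Δ·S=-126.6481
Node (1,0) S=126.9600: V=(p*·16.6589+(1−p*)·39.0457)/1.08=16.4361; Δ=(16.6589−39.0457)/(139.6560−87.6024)=-0.4301; B=V−Δ·S=71.0381
Node (1,1) S=202.4000: V=(p*·95.9919+(1−p*)·16.6589)/1.08=85.2981; Δ=(95.9919−16.6589)/(222.6400−139.6560)=0.9560; B=V−Δ·S=-108.1968
Node (0,0) S=184.0000: V=(p*·85.2981+(1−p*)·16.4361)/1.08=75.8694; Δ=(85.2981−16.4361)/(202.4000−126.9600)=0.9128; B=V−Δ·S=-92.0867
The time-0 hedge costs 75.8694, which is the no-arbitrage price.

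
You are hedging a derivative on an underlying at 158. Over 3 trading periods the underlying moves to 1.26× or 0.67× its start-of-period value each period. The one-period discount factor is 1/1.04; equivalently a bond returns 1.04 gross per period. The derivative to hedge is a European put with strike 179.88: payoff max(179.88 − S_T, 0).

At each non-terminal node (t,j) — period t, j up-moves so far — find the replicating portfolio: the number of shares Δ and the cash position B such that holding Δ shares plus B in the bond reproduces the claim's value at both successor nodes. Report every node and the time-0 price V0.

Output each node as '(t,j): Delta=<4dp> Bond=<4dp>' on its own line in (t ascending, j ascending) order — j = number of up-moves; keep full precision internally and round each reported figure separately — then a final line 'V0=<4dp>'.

(0,0): Delta=-0.4688 Bond=105.8455
(1,0): Delta=-1.0000 Bond=166.3092
(1,1): Delta=-0.3009 Bond=76.6453
(2,0): Delta=-1.0000 Bond=172.9615
(2,1): Delta=-1.0000 Bond=172.9615
(2,2): Delta=-0.0798 Bond=24.2650
V0=31.7707

The replicating-portfolio and risk-neutral prices coincide; use p* = (1.04−0.67)/(1.26−0.67) = 0.6271 for the latter.
Payoff layer (t=3): V(3,0)=132.3594, V(3,1)=90.5130, V(3,2)=11.8167, V(3,3)=0.0000
(2,0): S=70.9262. Δ = (V_up−V_dn)/(S_up−S_dn) = (90.5130−132.3594)/(89.3670−47.5206) = -1.0000. V = [p*·90.5130 + (1−p*)·132.3594]/1.04 = 102.0353. B = V − Δ·S = 172.9615.
(2,1): S=133.3836. Δ = (V_up−V_dn)/(S_up−S_dn) = (11.8167−90.5130)/(168.0633−89.3670) = -1.0000. V = [p*·11.8167 + (1−p*)·90.5130]/1.04 = 39.5779. B = V − Δ·S = 172.9615.
(2,2): S=250.8408. Δ = (V_up−V_dn)/(S_up−S_dn) = (0.0000−11.8167)/(316.0594−168.0633) = -0.0798. V = [p*·0.0000 + (1−p*)·11.8167]/1.04 = 4.2367. B = V − Δ·S = 24.2650.
(1,0): S=105.8600. Δ = (V_up−V_dn)/(S_up−S_dn) = (39.5779−102.0353)/(133.3836−70.9262) = -1.0000. V = [p*·39.5779 + (1−p*)·102.0353]/1.04 = 60.4492. B = V − Δ·S = 166.3092.
(1,1): S=199.0800. Δ = (V_up−V_dn)/(S_up−S_dn) = (4.2367−39.5779)/(250.8408−133.3836) = -0.3009. V = [p*·4.2367 + (1−p*)·39.5779]/1.04 = 16.7450. B = V − Δ·S = 76.6453.
(0,0): S=158.0000. Δ = (V_up−V_dn)/(S_up−S_dn) = (16.7450−60.4492)/(199.0800−105.8600) = -0.4688. V = [p*·16.7450 + (1−p*)·60.4492]/1.04 = 31.7707. B = V − Δ·S = 105.8455.
Root portfolio cost Δ·158+B reproduces V0=31.7707.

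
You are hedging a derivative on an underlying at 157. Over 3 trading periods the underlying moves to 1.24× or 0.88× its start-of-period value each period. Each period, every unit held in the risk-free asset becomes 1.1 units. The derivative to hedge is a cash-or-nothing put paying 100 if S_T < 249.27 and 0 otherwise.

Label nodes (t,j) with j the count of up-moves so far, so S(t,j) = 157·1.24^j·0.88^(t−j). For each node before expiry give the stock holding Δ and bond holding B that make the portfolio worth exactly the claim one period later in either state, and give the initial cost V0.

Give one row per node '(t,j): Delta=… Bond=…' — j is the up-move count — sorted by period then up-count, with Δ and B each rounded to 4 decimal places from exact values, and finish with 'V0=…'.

Risk-neutral probability p* = (R−d)/(u−d) = (1.1−0.88)/(1.24−0.88) = 0.6111.
Payoff layer (t=3): V(3,0)=100.0000, V(3,1)=100.0000, V(3,2)=100.0000, V(3,3)=0.0000
(2,0): S=121.5808. Δ = (V_up−V_dn)/(S_up−S_dn) = (100.0000−100.0000)/(150.7602−106.9911) = 0.0000. V = [p*·100.0000 + (1−p*)·100.0000]/1.1 = 90.9091. B = V − Δ·S = 90.9091.
(2,1): S=171.3184. Δ = (V_up−V_dn)/(S_up−S_dn) = (100.0000−100.0000)/(212.4348−150.7602) = 0.0000. V = [p*·100.0000 + (1−p*)·100.0000]/1.1 = 90.9091. B = V − Δ·S = 90.9091.
(2,2): S=241.4032. Δ = (V_up−V_dn)/(S_up−S_dn) = (0.0000−100.0000)/(299.3400−212.4348) = -1.1507. V = [p*·0.0000 + (1−p*)·100.0000]/1.1 = 35.3535. B = V − Δ·S = 313.1313.
(1,0): S=138.1600. Δ = (V_up−V_dn)/(S_up−S_dn) = (90.9091−90.9091)/(171.3184−121.5808) = 0.0000. V = [p*·90.9091 + (1−p*)·90.9091]/1.1 = 82.6446. B = V − Δ·S = 82.6446.
(1,1): S=194.6800. Δ = (V_up−V_dn)/(S_up−S_dn) = (35.3535−90.9091)/(241.4032−171.3184) = -0.7927. V = [p*·35.3535 + (1−p*)·90.9091]/1.1 = 51.7804. B = V − Δ·S = 206.1014.
(0,0): S=157.0000. Δ = (V_up−V_dn)/(S_up−S_dn) = (51.7804−82.6446)/(194.6800−138.1600) = -0.5461. V = [p*·51.7804 + (1−p*)·82.6446]/1.1 = 57.9847. B = V − Δ·S = 143.7186.
Root portfolio cost Δ·157+B reproduces V0=57.9847.

(0,0): Delta=-0.5461 Bond=143.7186
(1,0): Delta=0.0000 Bond=82.6446
(1,1): Delta=-0.7927 Bond=206.1014
(2,0): Delta=0.0000 Bond=90.9091
(2,1): Delta=0.0000 Bond=90.9091
(2,2): Delta=-1.1507 Bond=313.1313
V0=57.9847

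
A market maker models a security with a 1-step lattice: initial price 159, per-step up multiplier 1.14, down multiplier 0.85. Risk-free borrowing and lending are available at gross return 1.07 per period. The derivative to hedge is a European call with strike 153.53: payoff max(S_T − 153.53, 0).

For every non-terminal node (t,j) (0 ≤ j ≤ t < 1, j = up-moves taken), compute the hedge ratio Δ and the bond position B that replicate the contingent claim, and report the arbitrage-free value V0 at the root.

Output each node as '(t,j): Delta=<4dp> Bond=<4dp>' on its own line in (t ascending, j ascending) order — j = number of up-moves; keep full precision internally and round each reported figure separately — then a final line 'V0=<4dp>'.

No-arbitrage ⇒ martingale measure with p* = (R−d)/(u−d) = 0.7586.
Payoff layer (t=1): V(1,0)=0.0000, V(1,1)=27.7300
Node (0,0) S=159.0000: V=(p*·27.7300+(1−p*)·0.0000)/1.07=19.6603; Δ=(27.7300−0.0000)/(181.2600−135.1500)=0.6014; B=V−Δ·S=-75.9604
Each (Δ,B) replicates both successor values, so the strategy is self-financing and V0 is arbitrage-free.

(0,0): Delta=0.6014 Bond=-75.9604
V0=19.6603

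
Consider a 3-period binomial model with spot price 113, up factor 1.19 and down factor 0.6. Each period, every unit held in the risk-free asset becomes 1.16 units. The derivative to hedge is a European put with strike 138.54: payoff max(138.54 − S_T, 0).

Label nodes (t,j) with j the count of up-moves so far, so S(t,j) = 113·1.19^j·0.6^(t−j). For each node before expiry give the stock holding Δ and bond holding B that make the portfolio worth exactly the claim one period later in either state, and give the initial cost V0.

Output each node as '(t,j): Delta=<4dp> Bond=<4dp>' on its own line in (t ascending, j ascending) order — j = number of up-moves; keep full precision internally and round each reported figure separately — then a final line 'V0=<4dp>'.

(0,0): Delta=-0.4790 Bond=58.3043
(1,0): Delta=-1.0000 Bond=102.9578
(1,1): Delta=-0.4649 Bond=65.7406
(2,0): Delta=-1.0000 Bond=119.4310
(2,1): Delta=-1.0000 Bond=119.4310
(2,2): Delta=-0.4505 Bond=73.9463
V0=4.1790

Risk-neutral probability p* = (R−d)/(u−d) = (1.16−0.6)/(1.19−0.6) = 0.9492.
At expiry t=3: V(3,0)=114.1320, V(3,1)=90.1308, V(3,2)=42.5284, V(3,3)=0.0000
(2,0): S=40.6800. Δ = (V_up−V_dn)/(S_up−S_dn) = (90.1308−114.1320)/(48.4092−24.4080) = -1.0000. V = [p*·90.1308 + (1−p*)·114.1320]/1.16 = 78.7510. B = V − Δ·S = 119.4310.
(2,1): S=80.6820. Δ = (V_up−V_dn)/(S_up−S_dn) = (42.5284−90.1308)/(96.0116−48.4092) = -1.0000. V = [p*·42.5284 + (1−p*)·90.1308]/1.16 = 38.7490. B = V − Δ·S = 119.4310.
(2,2): S=160.0193. Δ = (V_up−V_dn)/(S_up−S_dn) = (0.0000−42.5284)/(190.4230−96.0116) = -0.4505. V = [p*·0.0000 + (1−p*)·42.5284]/1.16 = 1.8642. B = V − Δ·S = 73.9463.
(1,0): S=67.8000. Δ = (V_up−V_dn)/(S_up−S_dn) = (38.7490−78.7510)/(80.6820−40.6800) = -1.0000. V = [p*·38.7490 + (1−p*)·78.7510]/1.16 = 35.1578. B = V − Δ·S = 102.9578.
(1,1): S=134.4700. Δ = (V_up−V_dn)/(S_up−S_dn) = (1.8642−38.7490)/(160.0193−80.6820) = -0.4649. V = [p*·1.8642 + (1−p*)·38.7490]/1.16 = 3.2239. B = V − Δ·S = 65.7406.
(0,0): S=113.0000. Δ = (V_up−V_dn)/(S_up−S_dn) = (3.2239−35.1578)/(134.4700−67.8000) = -0.4790. V = [p*·3.2239 + (1−p*)·35.1578]/1.16 = 4.1790. B = V − Δ·S = 58.3043.
The time-0 hedge costs 4.1790, which is the no-arbitrage price.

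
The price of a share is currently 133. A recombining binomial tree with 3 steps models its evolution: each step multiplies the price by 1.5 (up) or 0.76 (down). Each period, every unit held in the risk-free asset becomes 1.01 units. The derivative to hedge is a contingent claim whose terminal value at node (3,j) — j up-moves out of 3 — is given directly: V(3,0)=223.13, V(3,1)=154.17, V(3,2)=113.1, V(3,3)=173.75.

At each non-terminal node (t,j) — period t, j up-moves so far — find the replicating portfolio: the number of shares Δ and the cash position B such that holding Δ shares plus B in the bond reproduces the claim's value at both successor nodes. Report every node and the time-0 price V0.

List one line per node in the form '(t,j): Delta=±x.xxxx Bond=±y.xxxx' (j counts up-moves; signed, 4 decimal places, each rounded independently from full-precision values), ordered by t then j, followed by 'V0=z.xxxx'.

(0,0): Delta=-0.4152 Bond=215.9895
(1,0): Delta=-0.7881 Bond=255.8372
(1,1): Delta=-0.0450 Bond=144.2813
(2,0): Delta=-1.2131 Bond=291.0434
(2,1): Delta=-0.3660 Bond=194.4059
(2,2): Delta=0.2739 Bond=50.3077
V0=160.7633

No-arbitrage ⇒ martingale measure with p* = (R−d)/(u−d) = 0.3378.
Terminal payoffs: V(3,0)=223.1300, V(3,1)=154.1700, V(3,2)=113.1000, V(3,3)=173.7500
Node (2,0) S=76.8208: V=(p*·154.1700+(1−p*)·223.1300)/1.01=197.8542; Δ=(154.1700−223.1300)/(115.2312−58.3838)=-1.2131; B=V−Δ·S=291.0434
Node (2,1) S=151.6200: V=(p*·113.1000+(1−p*)·154.1700)/1.01=138.9059; Δ=(113.1000−154.1700)/(227.4300−115.2312)=-0.3660; B=V−Δ·S=194.4059
Node (2,2) S=299.2500: V=(p*·173.7500+(1−p*)·113.1000)/1.01=132.2672; Δ=(173.7500−113.1000)/(448.8750−227.4300)=0.2739; B=V−Δ·S=50.3077
Node (1,0) S=101.0800: V=(p*·138.9059+(1−p*)·197.8542)/1.01=176.1774; Δ=(138.9059−197.8542)/(151.6200−76.8208)=-0.7881; B=V−Δ·S=255.8372
Node (1,1) S=199.5000: V=(p*·132.2672+(1−p*)·138.9059)/1.01=135.3100; Δ=(132.2672−138.9059)/(299.2500−151.6200)=-0.0450; B=V−Δ·S=144.2813
Node (0,0) S=133.0000: V=(p*·135.3100+(1−p*)·176.1774)/1.01=160.7633; Δ=(135.3100−176.1774)/(199.5000−101.0800)=-0.4152; B=V−Δ·S=215.9895
Each (Δ,B) replicates both successor values, so the strategy is self-financing and V0 is arbitrage-free.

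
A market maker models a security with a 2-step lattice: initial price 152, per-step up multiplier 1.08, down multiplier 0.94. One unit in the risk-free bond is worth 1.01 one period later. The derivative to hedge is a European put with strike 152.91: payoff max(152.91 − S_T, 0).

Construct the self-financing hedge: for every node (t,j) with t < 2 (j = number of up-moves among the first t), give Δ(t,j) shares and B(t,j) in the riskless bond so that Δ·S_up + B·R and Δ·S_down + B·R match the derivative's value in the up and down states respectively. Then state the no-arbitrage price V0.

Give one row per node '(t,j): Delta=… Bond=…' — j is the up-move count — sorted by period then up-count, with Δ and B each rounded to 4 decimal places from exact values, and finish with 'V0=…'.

Under the risk-neutral measure, an up-move has probability p* = (R−d)/(u−d) = 0.5000 and values discount at R = 1.01.
Terminal values V(2,·): V(2,0)=18.6028, V(2,1)=0.0000, V(2,2)=0.0000
Node (1,0) S=142.8800: V=(p*·0.0000+(1−p*)·18.6028)/1.01=9.2093; Δ=(0.0000−18.6028)/(154.3104−134.3072)=-0.9300; B=V−Δ·S=142.0864
Node (1,1) S=164.1600: V=(p*·0.0000+(1−p*)·0.0000)/1.01=0.0000; Δ=(0.0000−0.0000)/(177.2928−154.3104)=0.0000; B=V−Δ·S=0.0000
Node (0,0) S=152.0000: V=(p*·0.0000+(1−p*)·9.2093)/1.01=4.5591; Δ=(0.0000−9.2093)/(164.1600−142.8800)=-0.4328; B=V−Δ·S=70.3398
Root portfolio cost Δ·152+B reproduces V0=4.5591.

(0,0): Delta=-0.4328 Bond=70.3398
(1,0): Delta=-0.9300 Bond=142.0864
(1,1): Delta=0.0000 Bond=0.0000
V0=4.5591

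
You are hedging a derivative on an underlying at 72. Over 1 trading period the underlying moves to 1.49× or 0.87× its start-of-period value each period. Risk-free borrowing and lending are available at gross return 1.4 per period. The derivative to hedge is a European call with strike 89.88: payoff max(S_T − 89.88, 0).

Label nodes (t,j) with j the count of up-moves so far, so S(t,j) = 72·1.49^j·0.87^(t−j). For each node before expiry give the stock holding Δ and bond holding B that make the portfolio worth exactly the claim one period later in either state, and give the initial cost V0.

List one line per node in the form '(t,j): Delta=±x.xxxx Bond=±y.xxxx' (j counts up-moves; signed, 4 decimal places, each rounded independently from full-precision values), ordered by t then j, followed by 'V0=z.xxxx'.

The replicating-portfolio and risk-neutral prices coincide; use p* = (1.4−0.87)/(1.49−0.87) = 0.8548 for the latter.
Terminal payoffs: V(1,0)=0.0000, V(1,1)=17.4000
Node (0,0) S=72.0000: V=(p*·17.4000+(1−p*)·0.0000)/1.4=10.6244; Δ=(17.4000−0.0000)/(107.2800−62.6400)=0.3898; B=V−Δ·S=-17.4401
Each (Δ,B) replicates both successor values, so the strategy is self-financing and V0 is arbitrage-free.

(0,0): Delta=0.3898 Bond=-17.4401
V0=10.6244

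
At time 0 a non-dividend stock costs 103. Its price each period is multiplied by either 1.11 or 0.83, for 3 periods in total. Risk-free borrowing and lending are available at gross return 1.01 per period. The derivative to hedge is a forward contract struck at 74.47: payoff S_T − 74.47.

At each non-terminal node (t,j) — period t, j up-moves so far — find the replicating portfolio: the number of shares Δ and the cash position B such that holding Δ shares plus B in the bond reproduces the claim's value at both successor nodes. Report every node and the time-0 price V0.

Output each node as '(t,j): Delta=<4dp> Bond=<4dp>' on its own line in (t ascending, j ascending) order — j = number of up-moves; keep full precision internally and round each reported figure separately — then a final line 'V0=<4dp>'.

Under the risk-neutral measure, an up-move has probability p* = (R−d)/(u−d) = 0.6429 and values discount at R = 1.01.
Payoff layer (t=3): V(3,0)=-15.5759, V(3,1)=4.2919, V(3,2)=30.8622, V(3,3)=66.3960
Node (2,0) S=70.9567: V=(p*·4.2919+(1−p*)·-15.5759)/1.01=-2.7760; Δ=(4.2919−-15.5759)/(78.7619−58.8941)=1.0000; B=V−Δ·S=-73.7327
Node (2,1) S=94.8939: V=(p*·30.8622+(1−p*)·4.2919)/1.01=21.1612; Δ=(30.8622−4.2919)/(105.3322−78.7619)=1.0000; B=V−Δ·S=-73.7327
Node (2,2) S=126.9063: V=(p*·66.3960+(1−p*)·30.8622)/1.01=53.1736; Δ=(66.3960−30.8622)/(140.8660−105.3322)=1.0000; B=V−Δ·S=-73.7327
Node (1,0) S=85.4900: V=(p*·21.1612+(1−p*)·-2.7760)/1.01=12.4874; Δ=(21.1612−-2.7760)/(94.8939−70.9567)=1.0000; B=V−Δ·S=-73.0026
Node (1,1) S=114.3300: V=(p*·53.1736+(1−p*)·21.1612)/1.01=41.3274; Δ=(53.1736−21.1612)/(126.9063−94.8939)=1.0000; B=V−Δ·S=-73.0026
Node (0,0) S=103.0000: V=(p*·41.3274+(1−p*)·12.4874)/1.01=30.7202; Δ=(41.3274−12.4874)/(114.3300−85.4900)=1.0000; B=V−Δ·S=-72.2798
Self-financing check: at every node Δ·S+B equals the discounted successor values.

(0,0): Delta=1.0000 Bond=-72.2798
(1,0): Delta=1.0000 Bond=-73.0026
(1,1): Delta=1.0000 Bond=-73.0026
(2,0): Delta=1.0000 Bond=-73.7327
(2,1): Delta=1.0000 Bond=-73.7327
(2,2): Delta=1.0000 Bond=-73.7327
V0=30.7202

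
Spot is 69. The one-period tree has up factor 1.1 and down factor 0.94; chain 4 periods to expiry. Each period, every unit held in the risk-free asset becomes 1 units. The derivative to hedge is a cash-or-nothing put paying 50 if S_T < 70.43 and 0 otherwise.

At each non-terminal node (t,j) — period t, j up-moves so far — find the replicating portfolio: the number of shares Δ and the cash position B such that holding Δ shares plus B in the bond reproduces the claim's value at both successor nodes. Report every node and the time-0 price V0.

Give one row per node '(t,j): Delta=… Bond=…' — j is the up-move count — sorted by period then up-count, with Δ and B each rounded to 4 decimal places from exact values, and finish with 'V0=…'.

Risk-neutral probability p* = (R−d)/(u−d) = (1−0.94)/(1.1−0.94) = 0.3750.
Terminal values V(4,·): V(4,0)=50.0000, V(4,1)=50.0000, V(4,2)=0.0000, V(4,3)=0.0000, V(4,4)=0.0000
  t=3,j=0: stock 57.3103 → up 63.0413 (V=50.0000), down 53.8717 (V=50.0000). Price 50.0000; hedge Δ=0.0000, bond B=50.0000.
  t=3,j=1: stock 67.0652 → up 73.7718 (V=0.0000), down 63.0413 (V=50.0000). Price 31.2500; hedge Δ=-4.6596, bond B=343.7500.
  t=3,j=2: stock 78.4806 → up 86.3287 (V=0.0000), down 73.7718 (V=0.0000). Price 0.0000; hedge Δ=0.0000, bond B=0.0000.
  t=3,j=3: stock 91.8390 → up 101.0229 (V=0.0000), down 86.3287 (V=0.0000). Price 0.0000; hedge Δ=0.0000, bond B=0.0000.
  t=2,j=0: stock 60.9684 → up 67.0652 (V=31.2500), down 57.3103 (V=50.0000). Price 42.9688; hedge Δ=-1.9221, bond B=160.1562.
  t=2,j=1: stock 71.3460 → up 78.4806 (V=0.0000), down 67.0652 (V=31.2500). Price 19.5312; hedge Δ=-2.7375, bond B=214.8437.
  t=2,j=2: stock 83.4900 → up 91.8390 (V=0.0000), down 78.4806 (V=0.0000). Price 0.0000; hedge Δ=0.0000, bond B=0.0000.
  t=1,j=0: stock 64.8600 → up 71.3460 (V=19.5312), down 60.9684 (V=42.9688). Price 34.1797; hedge Δ=-2.2585, bond B=180.6641.
  t=1,j=1: stock 75.9000 → up 83.4900 (V=0.0000), down 71.3460 (V=19.5312). Price 12.2070; hedge Δ=-1.6083, bond B=134.2773.
  t=0,j=0: stock 69.0000 → up 75.9000 (V=12.2070), down 64.8600 (V=34.1797). Price 25.9399; hedge Δ=-1.9903, bond B=163.2690.
Check: Δ(0,0)·S0 + B(0,0) = 25.9399 = V0.

(0,0): Delta=-1.9903 Bond=163.2690
(1,0): Delta=-2.2585 Bond=180.6641
(1,1): Delta=-1.6083 Bond=134.2773
(2,0): Delta=-1.9221 Bond=160.1562
(2,1): Delta=-2.7375 Bond=214.8437
(2,2): Delta=0.0000 Bond=0.0000
(3,0): Delta=0.0000 Bond=50.0000
(3,1): Delta=-4.6596 Bond=343.7500
(3,2): Delta=0.0000 Bond=0.0000
(3,3): Delta=0.0000 Bond=0.0000
V0=25.9399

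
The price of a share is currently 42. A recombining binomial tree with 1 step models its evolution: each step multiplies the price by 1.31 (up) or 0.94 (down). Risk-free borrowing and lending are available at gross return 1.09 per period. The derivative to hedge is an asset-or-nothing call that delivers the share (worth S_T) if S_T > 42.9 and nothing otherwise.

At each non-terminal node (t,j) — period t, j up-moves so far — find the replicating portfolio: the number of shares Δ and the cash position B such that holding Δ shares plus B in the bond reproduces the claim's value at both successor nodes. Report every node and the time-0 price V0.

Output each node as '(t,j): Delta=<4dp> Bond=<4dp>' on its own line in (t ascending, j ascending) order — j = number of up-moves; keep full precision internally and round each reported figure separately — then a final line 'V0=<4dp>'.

(0,0): Delta=3.5405 Bond=-128.2390
V0=20.4637

Under the risk-neutral measure, an up-move has probability p* = (R−d)/(u−d) = 0.4054 and values discount at R = 1.09.
Terminal values V(1,·): V(1,0)=0.0000, V(1,1)=55.0200
  t=0,j=0: stock 42.0000 → up 55.0200 (V=55.0200), down 39.4800 (V=0.0000). Price 20.4637; hedge Δ=3.5405, bond B=-128.2390.
Check: Δ(0,0)·S0 + B(0,0) = 20.4637 = V0.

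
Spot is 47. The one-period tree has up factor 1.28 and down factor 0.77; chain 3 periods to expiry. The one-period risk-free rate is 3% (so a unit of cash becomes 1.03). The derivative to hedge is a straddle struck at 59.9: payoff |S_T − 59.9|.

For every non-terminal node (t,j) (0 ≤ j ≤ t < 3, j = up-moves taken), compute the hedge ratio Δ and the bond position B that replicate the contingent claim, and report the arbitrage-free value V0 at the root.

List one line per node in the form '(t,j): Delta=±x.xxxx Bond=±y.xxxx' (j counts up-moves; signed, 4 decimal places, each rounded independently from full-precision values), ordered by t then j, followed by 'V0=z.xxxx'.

The replicating-portfolio and risk-neutral prices coincide; use p* = (1.03−0.77)/(1.28−0.77) = 0.5098 for the latter.
Terminal payoffs: V(3,0)=38.4429, V(3,1)=24.2311, V(3,2)=0.6063, V(3,3)=38.6661
  t=2,j=0: stock 27.8663 → up 35.6689 (V=24.2311), down 21.4571 (V=38.4429). Price 30.2890; hedge Δ=-1.0000, bond B=58.1553.
  t=2,j=1: stock 46.3232 → up 59.2937 (V=0.6063), down 35.6689 (V=24.2311). Price 11.8321; hedge Δ=-1.0000, bond B=58.1553.
  t=2,j=2: stock 77.0048 → up 98.5661 (V=38.6661), down 59.2937 (V=0.6063). Price 19.4266; hedge Δ=0.9691, bond B=-55.2006.
  t=1,j=0: stock 36.1900 → up 46.3232 (V=11.8321), down 27.8663 (V=30.2890). Price 20.2715; hedge Δ=-1.0000, bond B=56.4615.
  t=1,j=1: stock 60.1600 → up 77.0048 (V=19.4266), down 46.3232 (V=11.8321). Price 15.2464; hedge Δ=0.2475, bond B=0.3554.
  t=0,j=0: stock 47.0000 → up 60.1600 (V=15.2464), down 36.1900 (V=20.2715). Price 17.1939; hedge Δ=-0.2096, bond B=27.0470.
Self-financing check: at every node Δ·S+B equals the discounted successor values.

(0,0): Delta=-0.2096 Bond=27.0470
(1,0): Delta=-1.0000 Bond=56.4615
(1,1): Delta=0.2475 Bond=0.3554
(2,0): Delta=-1.0000 Bond=58.1553
(2,1): Delta=-1.0000 Bond=58.1553
(2,2): Delta=0.9691 Bond=-55.2006
V0=17.1939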